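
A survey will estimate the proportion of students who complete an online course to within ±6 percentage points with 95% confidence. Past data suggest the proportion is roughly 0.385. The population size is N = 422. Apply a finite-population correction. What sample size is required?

For a proportion with margin E = 0.06 at 95% confidence, z = 1.960.
n = p̂(1−p̂)(z/E)² = 0.385 × 0.615 × (1.960/0.06)² = 252.67 — call this n₀.
Finite-population correction with N = 422: n = n₀ / (1 + (n₀−1)/N) = 252.67 / 1.596 = 158.31
Round up: n = 159.

159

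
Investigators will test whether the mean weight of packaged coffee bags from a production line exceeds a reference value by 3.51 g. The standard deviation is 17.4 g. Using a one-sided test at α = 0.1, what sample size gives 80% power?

For a one-sample z-test, n = ((z_α + z_β)·σ/δ)².
z_α = 1.282 (one-sided α = 0.1); z_β = 0.842 (power 80% → β = 0.2).
n = (2.124 × 17.4 / 3.51)² = 110.86
Round up: n = 111.

n = 111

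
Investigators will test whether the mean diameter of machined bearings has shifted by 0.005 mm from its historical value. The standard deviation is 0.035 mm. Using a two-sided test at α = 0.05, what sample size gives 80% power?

For a one-sample z-test, n = ((z_{α/2} + z_β)·σ/δ)².
z_{α/2} = 1.960 (two-sided α = 0.05); z_β = 0.842 (power 80% → β = 0.2).
n = (2.802 × 0.035 / 0.005)² = 384.71
Round up: n = 385.

385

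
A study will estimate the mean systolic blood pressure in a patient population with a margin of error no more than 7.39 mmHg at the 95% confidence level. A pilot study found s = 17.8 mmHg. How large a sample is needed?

23

For a mean, the margin of error is E = z·σ/√n, so n = (zσ/E)².
At 95% confidence, z = 1.960.
n = (1.960 × 17.8 / 7.39)² = 22.29
Round up: n = 23.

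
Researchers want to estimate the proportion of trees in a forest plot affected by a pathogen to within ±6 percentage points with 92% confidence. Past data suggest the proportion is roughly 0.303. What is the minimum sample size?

For a proportion with margin E = 0.06 at 92% confidence, z = 1.751.
n = p̂(1−p̂)(z/E)² = 0.303 × 0.697 × (1.751/0.06)² = 179.86
Round up: n = 180.

180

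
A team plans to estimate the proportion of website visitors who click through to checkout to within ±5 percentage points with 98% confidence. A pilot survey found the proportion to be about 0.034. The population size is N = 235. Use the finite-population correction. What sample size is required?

55

For a proportion with margin E = 0.05 at 98% confidence, z = 2.326.
n = p̂(1−p̂)(z/E)² = 0.034 × 0.966 × (2.326/0.05)² = 71.08 — call this n₀.
Finite-population correction with N = 235: n = n₀ / (1 + (n₀−1)/N) = 71.08 / 1.298 = 54.76
Round up: n = 55.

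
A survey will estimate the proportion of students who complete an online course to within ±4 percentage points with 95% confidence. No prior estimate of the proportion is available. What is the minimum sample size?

n = 601

For a proportion with margin E = 0.04 at 95% confidence, z = 1.960.
With no prior estimate, use p = 0.5, which maximizes p(1−p) at 0.25.
n = 0.25 × (z/E)² = 0.25 × (1.960/0.04)² = 600.25
Round up: n = 601.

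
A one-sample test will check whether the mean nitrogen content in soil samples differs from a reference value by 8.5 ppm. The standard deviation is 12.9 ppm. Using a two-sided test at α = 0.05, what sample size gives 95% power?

For a one-sample z-test, n = ((z_{α/2} + z_β)·σ/δ)².
z_{α/2} = 1.960 (two-sided α = 0.05); z_β = 1.645 (power 95% → β = 0.05).
n = (3.605 × 12.9 / 8.5)² = 29.93
Round up: n = 30.

30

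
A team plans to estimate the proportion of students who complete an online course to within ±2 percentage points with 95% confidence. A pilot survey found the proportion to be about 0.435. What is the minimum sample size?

2361

For a proportion with margin E = 0.02 at 95% confidence, z = 1.960.
n = p̂(1−p̂)(z/E)² = 0.435 × 0.565 × (1.960/0.02)² = 2360.42
Round up: n = 2361.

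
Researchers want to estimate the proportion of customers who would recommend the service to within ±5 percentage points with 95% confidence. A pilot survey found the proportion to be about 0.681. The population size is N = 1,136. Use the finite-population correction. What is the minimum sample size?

For a proportion with margin E = 0.05 at 95% confidence, z = 1.960.
n = p̂(1−p̂)(z/E)² = 0.681 × 0.319 × (1.960/0.05)² = 333.82 — call this n₀.
Finite-population correction with N = 1,136: n = n₀ / (1 + (n₀−1)/N) = 333.82 / 1.293 = 258.17
Round up: n = 259.

259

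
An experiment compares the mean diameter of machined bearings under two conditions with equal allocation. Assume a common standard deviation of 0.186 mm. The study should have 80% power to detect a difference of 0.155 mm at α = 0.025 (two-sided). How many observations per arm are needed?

28 per group

For two equal groups, n per group = 2·((z_{α/2} + z_β)·σ/δ)².
z_{α/2} = 2.241; z_β = 0.842 (power 80%).
n = 2 × (3.083 × 0.186 / 0.155)² = 2 × 13.69 = 27.38
Round up: n = 28 per group.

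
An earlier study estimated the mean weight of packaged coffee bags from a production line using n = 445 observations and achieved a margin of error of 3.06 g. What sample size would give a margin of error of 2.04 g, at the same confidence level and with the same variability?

n = 1002

Margin of error scales as 1/√n, so n₂ = n₁·(E₁/E₂)².
n₂ = 445 × (3.06/2.04)² = 445 × 2.25 = 1001.25
Round up: n₂ = 1002.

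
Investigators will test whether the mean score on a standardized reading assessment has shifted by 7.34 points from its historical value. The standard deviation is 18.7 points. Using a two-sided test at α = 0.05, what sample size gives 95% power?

85

For a one-sample z-test, n = ((z_{α/2} + z_β)·σ/δ)².
z_{α/2} = 1.960 (two-sided α = 0.05); z_β = 1.645 (power 95% → β = 0.05).
n = (3.605 × 18.7 / 7.34)² = 84.35
Round up: n = 85.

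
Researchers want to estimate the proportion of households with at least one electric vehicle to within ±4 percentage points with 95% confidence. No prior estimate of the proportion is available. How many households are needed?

For a proportion with margin E = 0.04 at 95% confidence, z = 1.960.
With no prior estimate, use p = 0.5, which maximizes p(1−p) at 0.25.
n = 0.25 × (z/E)² = 0.25 × (1.960/0.04)² = 600.25
Round up: n = 601.

601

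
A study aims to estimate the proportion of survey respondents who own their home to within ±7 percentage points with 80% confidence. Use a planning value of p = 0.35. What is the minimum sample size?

77

For a proportion with margin E = 0.07 at 80% confidence, z = 1.282.
n = p̂(1−p̂)(z/E)² = 0.35 × 0.65 × (1.282/0.07)² = 76.31
Round up: n = 77.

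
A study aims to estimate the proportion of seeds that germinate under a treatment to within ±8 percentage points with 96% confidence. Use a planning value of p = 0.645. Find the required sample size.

For a proportion with margin E = 0.08 at 96% confidence, z = 2.054.
n = p̂(1−p̂)(z/E)² = 0.645 × 0.355 × (2.054/0.08)² = 150.94
Round up: n = 151.

151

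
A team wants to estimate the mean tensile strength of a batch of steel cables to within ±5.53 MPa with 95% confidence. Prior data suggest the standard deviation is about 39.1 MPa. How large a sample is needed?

For a mean, the margin of error is E = z·σ/√n, so n = (zσ/E)².
At 95% confidence, z = 1.960.
n = (1.960 × 39.1 / 5.53)² = 192.05
Round up: n = 193.

193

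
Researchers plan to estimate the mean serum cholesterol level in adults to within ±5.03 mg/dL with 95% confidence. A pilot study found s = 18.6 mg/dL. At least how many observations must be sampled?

For a mean, the margin of error is E = z·σ/√n, so n = (zσ/E)².
At 95% confidence, z = 1.960.
n = (1.960 × 18.6 / 5.03)² = 52.53
Round up: n = 53.

53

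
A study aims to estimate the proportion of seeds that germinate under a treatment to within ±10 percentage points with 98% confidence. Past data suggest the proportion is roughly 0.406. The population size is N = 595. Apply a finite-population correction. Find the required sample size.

108

For a proportion with margin E = 0.1 at 98% confidence, z = 2.326.
n = p̂(1−p̂)(z/E)² = 0.406 × 0.594 × (2.326/0.1)² = 130.48 — call this n₀.
Finite-population correction with N = 595: n = n₀ / (1 + (n₀−1)/N) = 130.48 / 1.218 = 107.13
Round up: n = 108.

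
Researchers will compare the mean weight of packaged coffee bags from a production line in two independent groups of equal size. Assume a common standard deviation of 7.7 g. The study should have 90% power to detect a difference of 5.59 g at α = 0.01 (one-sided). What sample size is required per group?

For two equal groups, n per group = 2·((z_α + z_β)·σ/δ)².
z_α = 2.326; z_β = 1.282 (power 90%).
n = 2 × (3.608 × 7.7 / 5.59)² = 2 × 24.70 = 49.40
Round up: n = 50 per group.

50 per group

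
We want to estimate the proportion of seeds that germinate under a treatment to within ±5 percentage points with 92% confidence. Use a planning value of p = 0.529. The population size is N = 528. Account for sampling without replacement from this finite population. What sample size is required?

For a proportion with margin E = 0.05 at 92% confidence, z = 1.751.
n = p̂(1−p̂)(z/E)² = 0.529 × 0.471 × (1.751/0.05)² = 305.57 — call this n₀.
Finite-population correction with N = 528: n = n₀ / (1 + (n₀−1)/N) = 305.57 / 1.577 = 193.77
Round up: n = 194.

194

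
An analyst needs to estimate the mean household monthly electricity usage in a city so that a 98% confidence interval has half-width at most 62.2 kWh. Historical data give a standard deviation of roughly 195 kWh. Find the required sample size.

For a mean, the margin of error is E = z·σ/√n, so n = (zσ/E)².
At 98% confidence, z = 2.326.
n = (2.326 × 195 / 62.2)² = 53.18
Round up: n = 54.

54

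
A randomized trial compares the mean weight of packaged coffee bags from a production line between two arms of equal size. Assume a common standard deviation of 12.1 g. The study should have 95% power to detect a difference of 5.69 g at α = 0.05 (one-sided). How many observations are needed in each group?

For two equal groups, n per group = 2·((z_α + z_β)·σ/δ)².
z_α = 1.645; z_β = 1.645 (power 95%).
n = 2 × (3.290 × 12.1 / 5.69)² = 2 × 48.95 = 97.90
Round up: n = 98 per group.

98 per group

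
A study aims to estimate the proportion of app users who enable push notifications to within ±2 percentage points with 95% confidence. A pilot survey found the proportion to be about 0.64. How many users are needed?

For a proportion with margin E = 0.02 at 95% confidence, z = 1.960.
n = p̂(1−p̂)(z/E)² = 0.64 × 0.36 × (1.960/0.02)² = 2212.76
Round up: n = 2213.

2213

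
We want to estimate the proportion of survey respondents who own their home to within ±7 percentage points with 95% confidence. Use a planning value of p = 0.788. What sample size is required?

n = 131

For a proportion with margin E = 0.07 at 95% confidence, z = 1.960.
n = p̂(1−p̂)(z/E)² = 0.788 × 0.212 × (1.960/0.07)² = 130.97
Round up: n = 131.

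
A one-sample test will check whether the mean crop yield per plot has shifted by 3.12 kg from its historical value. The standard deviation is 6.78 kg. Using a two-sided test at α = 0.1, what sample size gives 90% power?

For a one-sample z-test, n = ((z_{α/2} + z_β)·σ/δ)².
z_{α/2} = 1.645 (two-sided α = 0.1); z_β = 1.282 (power 90% → β = 0.1).
n = (2.927 × 6.78 / 3.12)² = 40.46
Round up: n = 41.

41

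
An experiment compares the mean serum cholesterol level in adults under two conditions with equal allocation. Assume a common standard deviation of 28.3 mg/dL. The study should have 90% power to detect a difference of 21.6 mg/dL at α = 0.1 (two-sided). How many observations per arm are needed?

For two equal groups, n per group = 2·((z_{α/2} + z_β)·σ/δ)².
z_{α/2} = 1.645; z_β = 1.282 (power 90%).
n = 2 × (2.927 × 28.3 / 21.6)² = 2 × 14.71 = 29.42
Round up: n = 30 per group.

30 per group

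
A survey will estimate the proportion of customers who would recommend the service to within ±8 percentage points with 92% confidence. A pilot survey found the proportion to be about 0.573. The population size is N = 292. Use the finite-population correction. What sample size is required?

For a proportion with margin E = 0.08 at 92% confidence, z = 1.751.
n = p̂(1−p̂)(z/E)² = 0.573 × 0.427 × (1.751/0.08)² = 117.21 — call this n₀.
Finite-population correction with N = 292: n = n₀ / (1 + (n₀−1)/N) = 117.21 / 1.398 = 83.84
Round up: n = 84.

84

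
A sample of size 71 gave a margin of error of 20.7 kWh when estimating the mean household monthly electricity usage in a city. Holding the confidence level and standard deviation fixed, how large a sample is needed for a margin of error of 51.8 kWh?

Margin of error scales as 1/√n, so n₂ = n₁·(E₁/E₂)².
n₂ = 71 × (20.7/51.8)² = 71 × 0.1597 = 11.34
Round up: n₂ = 12.

12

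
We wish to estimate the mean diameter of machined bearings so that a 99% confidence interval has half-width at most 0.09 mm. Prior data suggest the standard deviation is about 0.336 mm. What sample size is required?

For a mean, the margin of error is E = z·σ/√n, so n = (zσ/E)².
At 99% confidence, z = 2.576.
n = (2.576 × 0.336 / 0.09)² = 92.49
Round up: n = 93.

93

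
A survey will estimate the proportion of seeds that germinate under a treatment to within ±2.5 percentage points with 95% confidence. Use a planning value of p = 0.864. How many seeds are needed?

723

For a proportion with margin E = 0.025 at 95% confidence, z = 1.960.
n = p̂(1−p̂)(z/E)² = 0.864 × 0.136 × (1.960/0.025)² = 722.25
Round up: n = 723.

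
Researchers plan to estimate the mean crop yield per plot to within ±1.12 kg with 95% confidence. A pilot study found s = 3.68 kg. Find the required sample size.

n = 42

For a mean, the margin of error is E = z·σ/√n, so n = (zσ/E)².
At 95% confidence, z = 1.960.
n = (1.960 × 3.68 / 1.12)² = 41.47
Round up: n = 42.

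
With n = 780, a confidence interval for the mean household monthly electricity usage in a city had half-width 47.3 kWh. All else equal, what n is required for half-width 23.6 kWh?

Margin of error scales as 1/√n, so n₂ = n₁·(E₁/E₂)².
n₂ = 780 × (47.3/23.6)² = 780 × 4.017 = 3133.26
Round up: n₂ = 3134.

n = 3134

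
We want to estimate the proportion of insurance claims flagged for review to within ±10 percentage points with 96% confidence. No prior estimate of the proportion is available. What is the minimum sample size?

For a proportion with margin E = 0.1 at 96% confidence, z = 2.054.
With no prior estimate, use p = 0.5, which maximizes p(1−p) at 0.25.
n = 0.25 × (z/E)² = 0.25 × (2.054/0.1)² = 105.47
Round up: n = 106.

106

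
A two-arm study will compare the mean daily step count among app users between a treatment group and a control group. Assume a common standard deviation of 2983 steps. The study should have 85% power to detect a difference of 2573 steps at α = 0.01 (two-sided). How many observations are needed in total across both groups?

72 total

For two equal groups, n per group = 2·((z_{α/2} + z_β)·σ/δ)².
z_{α/2} = 2.576; z_β = 1.036 (power 85%).
n = 2 × (3.612 × 2983 / 2573)² = 2 × 17.54 = 35.08
Round up: n = 36 per group.
Total across both groups: 2 × 36 = 72.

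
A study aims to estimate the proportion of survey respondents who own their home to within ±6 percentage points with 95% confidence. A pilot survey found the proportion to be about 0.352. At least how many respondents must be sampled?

n = 244

For a proportion with margin E = 0.06 at 95% confidence, z = 1.960.
n = p̂(1−p̂)(z/E)² = 0.352 × 0.648 × (1.960/0.06)² = 243.40
Round up: n = 244.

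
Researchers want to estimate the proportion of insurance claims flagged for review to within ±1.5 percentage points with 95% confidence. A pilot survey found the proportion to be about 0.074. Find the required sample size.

1170

For a proportion with margin E = 0.015 at 95% confidence, z = 1.960.
n = p̂(1−p̂)(z/E)² = 0.074 × 0.926 × (1.960/0.015)² = 1169.96
Round up: n = 1170.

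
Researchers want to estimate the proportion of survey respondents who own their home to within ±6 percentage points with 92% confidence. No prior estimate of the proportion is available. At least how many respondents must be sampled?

n = 213

For a proportion with margin E = 0.06 at 92% confidence, z = 1.751.
With no prior estimate, use p = 0.5, which maximizes p(1−p) at 0.25.
n = 0.25 × (z/E)² = 0.25 × (1.751/0.06)² = 212.92
Round up: n = 213.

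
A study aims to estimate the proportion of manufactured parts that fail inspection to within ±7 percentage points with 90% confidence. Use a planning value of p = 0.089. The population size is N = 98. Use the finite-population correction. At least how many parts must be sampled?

31

For a proportion with margin E = 0.07 at 90% confidence, z = 1.645.
n = p̂(1−p̂)(z/E)² = 0.089 × 0.911 × (1.645/0.07)² = 44.78 — call this n₀.
Finite-population correction with N = 98: n = n₀ / (1 + (n₀−1)/N) = 44.78 / 1.447 = 30.95
Round up: n = 31.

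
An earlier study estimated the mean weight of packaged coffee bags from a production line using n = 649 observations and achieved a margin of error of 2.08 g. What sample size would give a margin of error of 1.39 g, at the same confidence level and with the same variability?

1454

Margin of error scales as 1/√n, so n₂ = n₁·(E₁/E₂)².
n₂ = 649 × (2.08/1.39)² = 649 × 2.239 = 1453.11
Round up: n₂ = 1454.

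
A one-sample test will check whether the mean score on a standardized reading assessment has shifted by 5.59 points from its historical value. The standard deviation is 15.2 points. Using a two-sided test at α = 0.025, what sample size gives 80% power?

71

For a one-sample z-test, n = ((z_{α/2} + z_β)·σ/δ)².
z_{α/2} = 2.241 (two-sided α = 0.025); z_β = 0.842 (power 80% → β = 0.2).
n = (3.083 × 15.2 / 5.59)² = 70.28
Round up: n = 71.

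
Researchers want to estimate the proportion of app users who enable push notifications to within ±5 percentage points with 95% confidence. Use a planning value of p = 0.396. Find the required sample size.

368

For a proportion with margin E = 0.05 at 95% confidence, z = 1.960.
n = p̂(1−p̂)(z/E)² = 0.396 × 0.604 × (1.960/0.05)² = 367.54
Round up: n = 368.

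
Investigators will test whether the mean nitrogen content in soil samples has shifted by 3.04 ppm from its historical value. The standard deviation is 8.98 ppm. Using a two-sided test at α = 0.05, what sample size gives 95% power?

114

For a one-sample z-test, n = ((z_{α/2} + z_β)·σ/δ)².
z_{α/2} = 1.960 (two-sided α = 0.05); z_β = 1.645 (power 95% → β = 0.05).
n = (3.605 × 8.98 / 3.04)² = 113.40
Round up: n = 114.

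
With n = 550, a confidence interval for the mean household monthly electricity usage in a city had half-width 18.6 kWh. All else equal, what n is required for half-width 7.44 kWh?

Margin of error scales as 1/√n, so n₂ = n₁·(E₁/E₂)².
n₂ = 550 × (18.6/7.44)² = 550 × 6.25 = 3437.50
Round up: n₂ = 3438.

3438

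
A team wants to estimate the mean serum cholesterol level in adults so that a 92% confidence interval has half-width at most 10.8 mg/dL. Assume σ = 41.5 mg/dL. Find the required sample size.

46

For a mean, the margin of error is E = z·σ/√n, so n = (zσ/E)².
At 92% confidence, z = 1.751.
n = (1.751 × 41.5 / 10.8)² = 45.27
Round up: n = 46.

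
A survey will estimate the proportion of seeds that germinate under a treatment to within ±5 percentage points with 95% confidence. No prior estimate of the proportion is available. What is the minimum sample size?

385

For a proportion with margin E = 0.05 at 95% confidence, z = 1.960.
With no prior estimate, use p = 0.5, which maximizes p(1−p) at 0.25.
n = 0.25 × (z/E)² = 0.25 × (1.960/0.05)² = 384.16
Round up: n = 385.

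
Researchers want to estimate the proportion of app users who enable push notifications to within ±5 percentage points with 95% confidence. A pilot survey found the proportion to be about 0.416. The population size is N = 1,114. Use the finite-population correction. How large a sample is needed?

n = 280

For a proportion with margin E = 0.05 at 95% confidence, z = 1.960.
n = p̂(1−p̂)(z/E)² = 0.416 × 0.584 × (1.960/0.05)² = 373.32 — call this n₀.
Finite-population correction with N = 1,114: n = n₀ / (1 + (n₀−1)/N) = 373.32 / 1.334 = 279.85
Round up: n = 280.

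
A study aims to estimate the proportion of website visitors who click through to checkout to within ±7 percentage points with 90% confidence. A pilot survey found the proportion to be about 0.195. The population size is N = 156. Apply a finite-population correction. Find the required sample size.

56

For a proportion with margin E = 0.07 at 90% confidence, z = 1.645.
n = p̂(1−p̂)(z/E)² = 0.195 × 0.805 × (1.645/0.07)² = 86.69 — call this n₀.
Finite-population correction with N = 156: n = n₀ / (1 + (n₀−1)/N) = 86.69 / 1.549 = 55.97
Round up: n = 56.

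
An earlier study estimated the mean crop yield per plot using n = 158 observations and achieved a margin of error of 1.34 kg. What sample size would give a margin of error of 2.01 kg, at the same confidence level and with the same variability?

Margin of error scales as 1/√n, so n₂ = n₁·(E₁/E₂)².
n₂ = 158 × (1.34/2.01)² = 158 × 0.4444 = 70.22
Round up: n₂ = 71.

71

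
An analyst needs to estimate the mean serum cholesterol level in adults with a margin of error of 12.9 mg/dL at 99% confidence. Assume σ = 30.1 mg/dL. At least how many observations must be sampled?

For a mean, the margin of error is E = z·σ/√n, so n = (zσ/E)².
At 99% confidence, z = 2.576.
n = (2.576 × 30.1 / 12.9)² = 36.13
Round up: n = 37.

n = 37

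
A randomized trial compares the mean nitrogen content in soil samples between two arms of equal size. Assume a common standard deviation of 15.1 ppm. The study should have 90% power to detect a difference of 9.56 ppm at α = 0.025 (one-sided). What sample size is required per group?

53 per group

For two equal groups, n per group = 2·((z_α + z_β)·σ/δ)².
z_α = 1.960; z_β = 1.282 (power 90%).
n = 2 × (3.242 × 15.1 / 9.56)² = 2 × 26.22 = 52.44
Round up: n = 53 per group.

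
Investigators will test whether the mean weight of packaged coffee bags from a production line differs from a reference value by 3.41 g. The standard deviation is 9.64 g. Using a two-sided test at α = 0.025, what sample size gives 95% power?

For a one-sample z-test, n = ((z_{α/2} + z_β)·σ/δ)².
z_{α/2} = 2.241 (two-sided α = 0.025); z_β = 1.645 (power 95% → β = 0.05).
n = (3.886 × 9.64 / 3.41)² = 120.68
Round up: n = 121.

121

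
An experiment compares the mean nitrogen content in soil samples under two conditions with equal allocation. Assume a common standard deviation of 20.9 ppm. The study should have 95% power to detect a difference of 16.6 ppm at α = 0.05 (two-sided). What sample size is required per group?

42 per group

For two equal groups, n per group = 2·((z_{α/2} + z_β)·σ/δ)².
z_{α/2} = 1.960; z_β = 1.645 (power 95%).
n = 2 × (3.605 × 20.9 / 16.6)² = 2 × 20.60 = 41.20
Round up: n = 42 per group.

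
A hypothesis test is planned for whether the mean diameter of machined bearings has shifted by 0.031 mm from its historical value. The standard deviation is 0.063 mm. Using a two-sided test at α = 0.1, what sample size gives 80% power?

n = 26

For a one-sample z-test, n = ((z_{α/2} + z_β)·σ/δ)².
z_{α/2} = 1.645 (two-sided α = 0.1); z_β = 0.842 (power 80% → β = 0.2).
n = (2.487 × 0.063 / 0.031)² = 25.55
Round up: n = 26.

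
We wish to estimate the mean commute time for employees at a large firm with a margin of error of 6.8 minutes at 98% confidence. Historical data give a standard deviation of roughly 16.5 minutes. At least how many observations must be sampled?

For a mean, the margin of error is E = z·σ/√n, so n = (zσ/E)².
At 98% confidence, z = 2.326.
n = (2.326 × 16.5 / 6.8)² = 31.85
Round up: n = 32.

32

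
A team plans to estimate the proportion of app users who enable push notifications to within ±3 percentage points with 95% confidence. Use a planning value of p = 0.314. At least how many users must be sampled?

For a proportion with margin E = 0.03 at 95% confidence, z = 1.960.
n = p̂(1−p̂)(z/E)² = 0.314 × 0.686 × (1.960/0.03)² = 919.44
Round up: n = 920.

920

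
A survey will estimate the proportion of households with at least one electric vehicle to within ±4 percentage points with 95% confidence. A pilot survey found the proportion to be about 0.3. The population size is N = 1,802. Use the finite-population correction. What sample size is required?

For a proportion with margin E = 0.04 at 95% confidence, z = 1.960.
n = p̂(1−p̂)(z/E)² = 0.3 × 0.7 × (1.960/0.04)² = 504.21 — call this n₀.
Finite-population correction with N = 1,802: n = n₀ / (1 + (n₀−1)/N) = 504.21 / 1.279 = 394.22
Round up: n = 395.

395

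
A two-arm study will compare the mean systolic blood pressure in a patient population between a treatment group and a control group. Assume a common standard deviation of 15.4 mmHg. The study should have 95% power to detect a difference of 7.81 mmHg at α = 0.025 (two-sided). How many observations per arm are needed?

For two equal groups, n per group = 2·((z_{α/2} + z_β)·σ/δ)².
z_{α/2} = 2.241; z_β = 1.645 (power 95%).
n = 2 × (3.886 × 15.4 / 7.81)² = 2 × 58.71 = 117.42
Round up: n = 118 per group.

118 per group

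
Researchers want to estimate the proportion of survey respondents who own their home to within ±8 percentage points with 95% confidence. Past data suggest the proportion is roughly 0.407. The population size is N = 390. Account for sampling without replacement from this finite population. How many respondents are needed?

106

For a proportion with margin E = 0.08 at 95% confidence, z = 1.960.
n = p̂(1−p̂)(z/E)² = 0.407 × 0.593 × (1.960/0.08)² = 144.87 — call this n₀.
Finite-population correction with N = 390: n = n₀ / (1 + (n₀−1)/N) = 144.87 / 1.369 = 105.82
Round up: n = 106.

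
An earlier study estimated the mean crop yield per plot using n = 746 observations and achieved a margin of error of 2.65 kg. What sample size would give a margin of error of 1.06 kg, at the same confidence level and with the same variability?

Margin of error scales as 1/√n, so n₂ = n₁·(E₁/E₂)².
n₂ = 746 × (2.65/1.06)² = 746 × 6.25 = 4662.50
Round up: n₂ = 4663.

4663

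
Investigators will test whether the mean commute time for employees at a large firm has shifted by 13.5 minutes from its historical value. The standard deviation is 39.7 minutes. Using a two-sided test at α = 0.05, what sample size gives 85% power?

78

For a one-sample z-test, n = ((z_{α/2} + z_β)·σ/δ)².
z_{α/2} = 1.960 (two-sided α = 0.05); z_β = 1.036 (power 85% → β = 0.15).
n = (2.996 × 39.7 / 13.5)² = 77.62
Round up: n = 78.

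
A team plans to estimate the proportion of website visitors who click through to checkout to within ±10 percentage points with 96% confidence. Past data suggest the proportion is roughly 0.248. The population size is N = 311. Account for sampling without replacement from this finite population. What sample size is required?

For a proportion with margin E = 0.1 at 96% confidence, z = 2.054.
n = p̂(1−p̂)(z/E)² = 0.248 × 0.752 × (2.054/0.1)² = 78.68 — call this n₀.
Finite-population correction with N = 311: n = n₀ / (1 + (n₀−1)/N) = 78.68 / 1.25 = 62.94
Round up: n = 63.

n = 63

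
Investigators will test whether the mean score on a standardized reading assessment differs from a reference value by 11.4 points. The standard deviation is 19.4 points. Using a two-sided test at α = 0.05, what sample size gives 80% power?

For a one-sample z-test, n = ((z_{α/2} + z_β)·σ/δ)².
z_{α/2} = 1.960 (two-sided α = 0.05); z_β = 0.842 (power 80% → β = 0.2).
n = (2.802 × 19.4 / 11.4)² = 22.74
Round up: n = 23.

n = 23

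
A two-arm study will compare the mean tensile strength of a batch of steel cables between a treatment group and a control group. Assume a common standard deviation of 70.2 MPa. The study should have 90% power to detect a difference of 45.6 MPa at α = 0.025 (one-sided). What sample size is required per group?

For two equal groups, n per group = 2·((z_α + z_β)·σ/δ)².
z_α = 1.960; z_β = 1.282 (power 90%).
n = 2 × (3.242 × 70.2 / 45.6)² = 2 × 24.91 = 49.82
Round up: n = 50 per group.

50 per group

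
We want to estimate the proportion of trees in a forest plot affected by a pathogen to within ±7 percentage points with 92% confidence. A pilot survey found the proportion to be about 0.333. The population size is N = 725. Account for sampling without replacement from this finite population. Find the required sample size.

117

For a proportion with margin E = 0.07 at 92% confidence, z = 1.751.
n = p̂(1−p̂)(z/E)² = 0.333 × 0.667 × (1.751/0.07)² = 138.98 — call this n₀.
Finite-population correction with N = 725: n = n₀ / (1 + (n₀−1)/N) = 138.98 / 1.19 = 116.79
Round up: n = 117.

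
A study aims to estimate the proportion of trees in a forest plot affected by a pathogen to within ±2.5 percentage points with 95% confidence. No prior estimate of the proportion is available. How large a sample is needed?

For a proportion with margin E = 0.025 at 95% confidence, z = 1.960.
With no prior estimate, use p = 0.5, which maximizes p(1−p) at 0.25.
n = 0.25 × (z/E)² = 0.25 × (1.960/0.025)² = 1536.64
Round up: n = 1537.

n = 1537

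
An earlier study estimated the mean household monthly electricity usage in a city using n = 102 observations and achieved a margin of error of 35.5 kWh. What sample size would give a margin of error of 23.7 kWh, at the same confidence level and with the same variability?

Margin of error scales as 1/√n, so n₂ = n₁·(E₁/E₂)².
n₂ = 102 × (35.5/23.7)² = 102 × 2.244 = 228.89
Round up: n₂ = 229.

n = 229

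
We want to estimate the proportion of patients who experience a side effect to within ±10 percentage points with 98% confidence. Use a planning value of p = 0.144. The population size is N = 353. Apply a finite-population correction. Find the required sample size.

57

For a proportion with margin E = 0.1 at 98% confidence, z = 2.326.
n = p̂(1−p̂)(z/E)² = 0.144 × 0.856 × (2.326/0.1)² = 66.69 — call this n₀.
Finite-population correction with N = 353: n = n₀ / (1 + (n₀−1)/N) = 66.69 / 1.186 = 56.23
Round up: n = 57.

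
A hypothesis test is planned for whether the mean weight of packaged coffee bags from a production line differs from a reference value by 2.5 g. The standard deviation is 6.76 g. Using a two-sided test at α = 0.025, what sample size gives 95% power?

For a one-sample z-test, n = ((z_{α/2} + z_β)·σ/δ)².
z_{α/2} = 2.241 (two-sided α = 0.025); z_β = 1.645 (power 95% → β = 0.05).
n = (3.886 × 6.76 / 2.5)² = 110.41
Round up: n = 111.

111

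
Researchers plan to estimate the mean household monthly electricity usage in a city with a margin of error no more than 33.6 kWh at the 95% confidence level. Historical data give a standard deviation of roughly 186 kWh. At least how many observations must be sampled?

For a mean, the margin of error is E = z·σ/√n, so n = (zσ/E)².
At 95% confidence, z = 1.960.
n = (1.960 × 186 / 33.6)² = 117.72
Round up: n = 118.

n = 118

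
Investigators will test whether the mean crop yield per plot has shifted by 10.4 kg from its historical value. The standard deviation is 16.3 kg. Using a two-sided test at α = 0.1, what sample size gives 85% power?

18

For a one-sample z-test, n = ((z_{α/2} + z_β)·σ/δ)².
z_{α/2} = 1.645 (two-sided α = 0.1); z_β = 1.036 (power 85% → β = 0.15).
n = (2.681 × 16.3 / 10.4)² = 17.66
Round up: n = 18.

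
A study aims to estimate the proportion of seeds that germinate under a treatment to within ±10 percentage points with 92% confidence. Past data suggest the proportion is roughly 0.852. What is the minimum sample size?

39

For a proportion with margin E = 0.1 at 92% confidence, z = 1.751.
n = p̂(1−p̂)(z/E)² = 0.852 × 0.148 × (1.751/0.1)² = 38.66
Round up: n = 39.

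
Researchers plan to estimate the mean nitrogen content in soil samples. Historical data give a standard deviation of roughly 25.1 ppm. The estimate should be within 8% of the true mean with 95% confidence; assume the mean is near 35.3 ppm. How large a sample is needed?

For a mean, the margin of error is E = z·σ/√n, so n = (zσ/E)².
At 95% confidence, z = 1.960.
E = 8% of 35.3 = 2.824 ppm.
n = (1.960 × 25.1 / 2.824)² = 303.48
Round up: n = 304.

304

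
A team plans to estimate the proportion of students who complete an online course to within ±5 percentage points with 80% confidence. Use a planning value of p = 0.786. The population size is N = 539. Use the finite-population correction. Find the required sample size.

92

For a proportion with margin E = 0.05 at 80% confidence, z = 1.282.
n = p̂(1−p̂)(z/E)² = 0.786 × 0.214 × (1.282/0.05)² = 110.58 — call this n₀.
Finite-population correction with N = 539: n = n₀ / (1 + (n₀−1)/N) = 110.58 / 1.203 = 91.92
Round up: n = 92.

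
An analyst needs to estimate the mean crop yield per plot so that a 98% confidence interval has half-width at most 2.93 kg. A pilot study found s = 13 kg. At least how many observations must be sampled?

107

For a mean, the margin of error is E = z·σ/√n, so n = (zσ/E)².
At 98% confidence, z = 2.326.
n = (2.326 × 13 / 2.93)² = 106.51
Round up: n = 107.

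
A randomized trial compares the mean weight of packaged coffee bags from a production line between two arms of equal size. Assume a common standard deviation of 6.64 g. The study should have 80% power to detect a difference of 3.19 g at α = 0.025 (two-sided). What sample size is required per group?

83 per group

For two equal groups, n per group = 2·((z_{α/2} + z_β)·σ/δ)².
z_{α/2} = 2.241; z_β = 0.842 (power 80%).
n = 2 × (3.083 × 6.64 / 3.19)² = 2 × 41.18 = 82.36
Round up: n = 83 per group.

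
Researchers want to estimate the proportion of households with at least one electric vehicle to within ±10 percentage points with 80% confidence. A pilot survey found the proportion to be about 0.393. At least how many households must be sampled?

40

For a proportion with margin E = 0.1 at 80% confidence, z = 1.282.
n = p̂(1−p̂)(z/E)² = 0.393 × 0.607 × (1.282/0.1)² = 39.21
Round up: n = 40.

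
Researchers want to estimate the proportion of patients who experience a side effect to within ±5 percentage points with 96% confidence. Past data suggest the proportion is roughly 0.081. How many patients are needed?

For a proportion with margin E = 0.05 at 96% confidence, z = 2.054.
n = p̂(1−p̂)(z/E)² = 0.081 × 0.919 × (2.054/0.05)² = 125.62
Round up: n = 126.

n = 126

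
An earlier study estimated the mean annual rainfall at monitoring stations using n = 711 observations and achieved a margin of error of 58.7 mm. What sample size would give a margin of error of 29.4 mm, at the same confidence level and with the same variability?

Margin of error scales as 1/√n, so n₂ = n₁·(E₁/E₂)².
n₂ = 711 × (58.7/29.4)² = 711 × 3.986 = 2834.05
Round up: n₂ = 2835.

2835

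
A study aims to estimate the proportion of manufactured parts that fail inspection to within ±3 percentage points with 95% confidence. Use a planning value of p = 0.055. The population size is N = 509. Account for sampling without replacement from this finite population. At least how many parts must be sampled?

For a proportion with margin E = 0.03 at 95% confidence, z = 1.960.
n = p̂(1−p̂)(z/E)² = 0.055 × 0.945 × (1.960/0.03)² = 221.85 — call this n₀.
Finite-population correction with N = 509: n = n₀ / (1 + (n₀−1)/N) = 221.85 / 1.434 = 154.71
Round up: n = 155.

155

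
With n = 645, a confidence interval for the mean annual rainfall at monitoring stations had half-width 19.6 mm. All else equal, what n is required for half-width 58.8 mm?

72

Margin of error scales as 1/√n, so n₂ = n₁·(E₁/E₂)².
n₂ = 645 × (19.6/58.8)² = 645 × 0.1111 = 71.66
Round up: n₂ = 72.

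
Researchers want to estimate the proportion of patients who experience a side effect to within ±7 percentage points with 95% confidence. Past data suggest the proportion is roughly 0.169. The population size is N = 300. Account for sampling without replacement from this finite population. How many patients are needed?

For a proportion with margin E = 0.07 at 95% confidence, z = 1.960.
n = p̂(1−p̂)(z/E)² = 0.169 × 0.831 × (1.960/0.07)² = 110.10 — call this n₀.
Finite-population correction with N = 300: n = n₀ / (1 + (n₀−1)/N) = 110.10 / 1.364 = 80.72
Round up: n = 81.

n = 81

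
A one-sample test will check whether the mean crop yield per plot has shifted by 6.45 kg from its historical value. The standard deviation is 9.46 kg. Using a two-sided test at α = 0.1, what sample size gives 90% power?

19

For a one-sample z-test, n = ((z_{α/2} + z_β)·σ/δ)².
z_{α/2} = 1.645 (two-sided α = 0.1); z_β = 1.282 (power 90% → β = 0.1).
n = (2.927 × 9.46 / 6.45)² = 18.43
Round up: n = 19.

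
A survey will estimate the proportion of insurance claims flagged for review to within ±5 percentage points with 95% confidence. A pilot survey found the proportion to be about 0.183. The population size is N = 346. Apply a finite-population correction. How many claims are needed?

For a proportion with margin E = 0.05 at 95% confidence, z = 1.960.
n = p̂(1−p̂)(z/E)² = 0.183 × 0.817 × (1.960/0.05)² = 229.74 — call this n₀.
Finite-population correction with N = 346: n = n₀ / (1 + (n₀−1)/N) = 229.74 / 1.661 = 138.31
Round up: n = 139.

139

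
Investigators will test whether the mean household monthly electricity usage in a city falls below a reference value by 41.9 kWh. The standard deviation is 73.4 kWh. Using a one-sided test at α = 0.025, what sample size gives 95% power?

n = 40

For a one-sample z-test, n = ((z_α + z_β)·σ/δ)².
z_α = 1.960 (one-sided α = 0.025); z_β = 1.645 (power 95% → β = 0.05).
n = (3.605 × 73.4 / 41.9)² = 39.88
Round up: n = 40.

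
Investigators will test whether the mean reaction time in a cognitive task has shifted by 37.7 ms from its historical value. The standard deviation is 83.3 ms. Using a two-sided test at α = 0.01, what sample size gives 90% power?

73

For a one-sample z-test, n = ((z_{α/2} + z_β)·σ/δ)².
z_{α/2} = 2.576 (two-sided α = 0.01); z_β = 1.282 (power 90% → β = 0.1).
n = (3.858 × 83.3 / 37.7)² = 72.67
Round up: n = 73.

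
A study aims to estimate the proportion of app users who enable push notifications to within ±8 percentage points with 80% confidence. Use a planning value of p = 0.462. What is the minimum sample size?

For a proportion with margin E = 0.08 at 80% confidence, z = 1.282.
n = p̂(1−p̂)(z/E)² = 0.462 × 0.538 × (1.282/0.08)² = 63.83
Round up: n = 64.

n = 64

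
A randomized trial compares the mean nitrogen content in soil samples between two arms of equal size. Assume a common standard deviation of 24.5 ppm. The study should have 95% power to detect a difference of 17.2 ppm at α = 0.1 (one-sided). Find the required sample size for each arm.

35 per group

For two equal groups, n per group = 2·((z_α + z_β)·σ/δ)².
z_α = 1.282; z_β = 1.645 (power 95%).
n = 2 × (2.927 × 24.5 / 17.2)² = 2 × 17.38 = 34.76
Round up: n = 35 per group.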